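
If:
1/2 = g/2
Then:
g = 1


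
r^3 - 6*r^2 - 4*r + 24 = (r - 6)*(r - 2)*(r + 2)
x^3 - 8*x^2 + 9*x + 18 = (x - 6)*(x - 3)*(x + 1)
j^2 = j^2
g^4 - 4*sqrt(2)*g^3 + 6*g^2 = g^2*(g - 3*sqrt(2))*(g - sqrt(2))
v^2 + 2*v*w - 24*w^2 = (v - 4*w)*(v + 6*w)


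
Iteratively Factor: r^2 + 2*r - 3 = (r + 3)*(r - 1)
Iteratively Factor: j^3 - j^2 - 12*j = (j)*(j^2 - j - 12) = j*(j - 4)*(j + 3)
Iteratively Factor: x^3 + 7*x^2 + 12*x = (x)*(x^2 + 7*x + 12) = x*(x + 3)*(x + 4)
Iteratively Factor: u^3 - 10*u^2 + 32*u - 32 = (u - 4)*(u^2 - 6*u + 8) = (u - 4)*(u - 2)*(u - 4)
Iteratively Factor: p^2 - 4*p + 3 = (p - 1)*(p - 3)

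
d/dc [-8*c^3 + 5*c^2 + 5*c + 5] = -24*c^2 + 10*c + 5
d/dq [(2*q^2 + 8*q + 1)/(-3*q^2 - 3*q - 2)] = (18*q^2 - 2*q - 13)/(9*q^4 + 18*q^3 + 21*q^2 + 12*q + 4)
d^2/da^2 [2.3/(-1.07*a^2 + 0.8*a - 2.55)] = (5.26654*a^2 - 3.9376*a - 2.3*(2.14*a - 0.8)*(4.28*a - 1.6) + 12.5511)/(1.07*a^2 - 0.8*a + 2.55)^3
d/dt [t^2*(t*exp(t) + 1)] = t*(t^2*exp(t) + 3*t*exp(t) + 2)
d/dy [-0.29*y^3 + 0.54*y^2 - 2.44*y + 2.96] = -0.87*y^2 + 1.08*y - 2.44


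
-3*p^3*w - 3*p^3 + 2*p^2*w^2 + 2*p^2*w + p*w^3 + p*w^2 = (-p + w)*(3*p + w)*(p*w + p)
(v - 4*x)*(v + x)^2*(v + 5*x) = v^4 + 3*v^3*x - 17*v^2*x^2 - 39*v*x^3 - 20*x^4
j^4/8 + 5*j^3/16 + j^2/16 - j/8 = j*(j/4 + 1/2)*(j/2 + 1/2)*(j - 1/2)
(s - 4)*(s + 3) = s^2 - s - 12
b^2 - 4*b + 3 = (b - 3)*(b - 1)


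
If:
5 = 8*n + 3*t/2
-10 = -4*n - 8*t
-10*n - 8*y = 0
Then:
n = 25/58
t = 30/29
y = -125/232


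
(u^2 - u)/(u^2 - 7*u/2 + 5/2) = 2*u/(2*u - 5)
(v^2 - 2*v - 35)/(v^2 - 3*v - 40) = (v - 7)/(v - 8)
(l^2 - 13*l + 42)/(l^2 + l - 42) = (l - 7)/(l + 7)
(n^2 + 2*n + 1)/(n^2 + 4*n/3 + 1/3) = 3*(n + 1)/(3*n + 1)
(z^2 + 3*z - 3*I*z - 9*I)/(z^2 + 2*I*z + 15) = (z + 3)/(z + 5*I)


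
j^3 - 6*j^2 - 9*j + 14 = (j - 7)*(j - 1)*(j + 2)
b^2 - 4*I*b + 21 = (b - 7*I)*(b + 3*I)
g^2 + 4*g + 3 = (g + 1)*(g + 3)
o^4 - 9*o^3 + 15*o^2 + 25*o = o*(o - 5)^2*(o + 1)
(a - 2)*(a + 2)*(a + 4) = a^3 + 4*a^2 - 4*a - 16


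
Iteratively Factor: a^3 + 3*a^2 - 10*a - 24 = (a + 2)*(a^2 + a - 12) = (a - 3)*(a + 2)*(a + 4)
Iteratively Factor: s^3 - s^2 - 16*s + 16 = (s - 1)*(s^2 - 16) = (s - 4)*(s - 1)*(s + 4)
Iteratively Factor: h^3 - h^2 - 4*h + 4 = (h + 2)*(h^2 - 3*h + 2) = (h - 1)*(h + 2)*(h - 2)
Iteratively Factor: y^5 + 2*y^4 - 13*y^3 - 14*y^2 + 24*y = (y - 3)*(y^4 + 5*y^3 + 2*y^2 - 8*y) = (y - 3)*(y - 1)*(y^3 + 6*y^2 + 8*y) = y*(y - 3)*(y - 1)*(y^2 + 6*y + 8) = y*(y - 3)*(y - 1)*(y + 2)*(y + 4)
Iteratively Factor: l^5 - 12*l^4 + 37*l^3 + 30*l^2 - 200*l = (l - 5)*(l^4 - 7*l^3 + 2*l^2 + 40*l) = (l - 5)^2*(l^3 - 2*l^2 - 8*l) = (l - 5)^2*(l + 2)*(l^2 - 4*l) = l*(l - 5)^2*(l + 2)*(l - 4)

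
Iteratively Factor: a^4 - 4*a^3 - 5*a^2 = (a + 1)*(a^3 - 5*a^2) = a*(a + 1)*(a^2 - 5*a) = a*(a - 5)*(a + 1)*(a)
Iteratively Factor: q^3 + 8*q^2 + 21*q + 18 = (q + 2)*(q^2 + 6*q + 9) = (q + 2)*(q + 3)*(q + 3)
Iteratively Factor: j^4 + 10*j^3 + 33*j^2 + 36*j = (j)*(j^3 + 10*j^2 + 33*j + 36) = j*(j + 4)*(j^2 + 6*j + 9) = j*(j + 3)*(j + 4)*(j + 3)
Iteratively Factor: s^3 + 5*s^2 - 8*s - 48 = (s + 4)*(s^2 + s - 12) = (s + 4)^2*(s - 3)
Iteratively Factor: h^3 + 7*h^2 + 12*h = (h + 4)*(h^2 + 3*h) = (h + 3)*(h + 4)*(h)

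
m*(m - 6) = m^2 - 6*m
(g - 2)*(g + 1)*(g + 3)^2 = g^4 + 5*g^3 + g^2 - 21*g - 18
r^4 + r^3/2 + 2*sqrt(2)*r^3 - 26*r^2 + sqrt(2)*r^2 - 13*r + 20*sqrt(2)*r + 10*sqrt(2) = (r + 1/2)*(r - 2*sqrt(2))*(r - sqrt(2))*(r + 5*sqrt(2))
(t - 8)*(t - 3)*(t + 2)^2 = t^4 - 7*t^3 - 16*t^2 + 52*t + 96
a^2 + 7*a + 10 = (a + 2)*(a + 5)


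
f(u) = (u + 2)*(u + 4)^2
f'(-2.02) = 3.84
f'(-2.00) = 4.00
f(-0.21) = 25.71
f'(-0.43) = 23.95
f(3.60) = 323.46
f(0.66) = 57.76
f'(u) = (u + 2)*(2*u + 8) + (u + 4)^2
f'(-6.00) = 20.00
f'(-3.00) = -1.00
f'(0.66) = 46.51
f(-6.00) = -16.00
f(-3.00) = -1.00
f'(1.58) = 71.09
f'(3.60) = 142.88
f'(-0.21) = 27.93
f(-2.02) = -0.08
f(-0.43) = 20.01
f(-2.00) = 0.00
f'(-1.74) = 6.28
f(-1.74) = 1.33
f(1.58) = 111.47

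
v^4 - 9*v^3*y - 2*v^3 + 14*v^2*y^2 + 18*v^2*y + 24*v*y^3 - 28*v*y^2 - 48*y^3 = (v - 2)*(v - 6*y)*(v - 4*y)*(v + y)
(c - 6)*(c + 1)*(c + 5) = c^3 - 31*c - 30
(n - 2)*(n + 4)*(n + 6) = n^3 + 8*n^2 + 4*n - 48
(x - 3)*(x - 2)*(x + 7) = x^3 + 2*x^2 - 29*x + 42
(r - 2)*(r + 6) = r^2 + 4*r - 12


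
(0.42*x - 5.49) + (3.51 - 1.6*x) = -1.18*x - 1.98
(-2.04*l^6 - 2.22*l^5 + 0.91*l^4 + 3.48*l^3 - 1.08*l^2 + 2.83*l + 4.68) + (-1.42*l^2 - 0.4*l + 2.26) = -2.04*l^6 - 2.22*l^5 + 0.91*l^4 + 3.48*l^3 - 2.5*l^2 + 2.43*l + 6.94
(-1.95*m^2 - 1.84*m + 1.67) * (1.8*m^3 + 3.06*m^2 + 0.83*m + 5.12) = -3.51*m^5 - 9.279*m^4 - 4.2429*m^3 - 6.401*m^2 - 8.0347*m + 8.5504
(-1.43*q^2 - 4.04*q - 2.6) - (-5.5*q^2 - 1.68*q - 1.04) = 4.07*q^2 - 2.36*q - 1.56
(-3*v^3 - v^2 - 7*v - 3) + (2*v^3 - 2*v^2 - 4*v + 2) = -v^3 - 3*v^2 - 11*v - 1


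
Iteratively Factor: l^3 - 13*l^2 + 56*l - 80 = (l - 5)*(l^2 - 8*l + 16) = (l - 5)*(l - 4)*(l - 4)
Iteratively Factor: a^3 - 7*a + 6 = (a - 1)*(a^2 + a - 6) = (a - 1)*(a + 3)*(a - 2)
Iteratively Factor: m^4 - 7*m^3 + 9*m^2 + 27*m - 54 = (m - 3)*(m^3 - 4*m^2 - 3*m + 18) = (m - 3)*(m + 2)*(m^2 - 6*m + 9) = (m - 3)^2*(m + 2)*(m - 3)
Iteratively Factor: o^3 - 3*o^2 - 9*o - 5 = (o - 5)*(o^2 + 2*o + 1) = (o - 5)*(o + 1)*(o + 1)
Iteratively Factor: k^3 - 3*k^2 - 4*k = (k + 1)*(k^2 - 4*k) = (k - 4)*(k + 1)*(k)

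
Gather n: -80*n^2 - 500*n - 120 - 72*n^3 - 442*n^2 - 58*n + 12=-72*n^3 - 522*n^2 - 558*n - 108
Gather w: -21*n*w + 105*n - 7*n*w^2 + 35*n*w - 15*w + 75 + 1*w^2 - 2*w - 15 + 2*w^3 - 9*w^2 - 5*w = 105*n + 2*w^3 + w^2*(-7*n - 8) + w*(14*n - 22) + 60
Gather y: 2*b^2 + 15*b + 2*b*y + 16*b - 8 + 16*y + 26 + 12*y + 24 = 2*b^2 + 31*b + y*(2*b + 28) + 42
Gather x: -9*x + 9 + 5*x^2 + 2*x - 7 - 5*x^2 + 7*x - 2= 0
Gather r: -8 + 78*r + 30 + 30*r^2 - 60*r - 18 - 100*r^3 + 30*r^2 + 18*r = -100*r^3 + 60*r^2 + 36*r + 4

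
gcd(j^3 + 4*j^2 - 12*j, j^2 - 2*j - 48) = j + 6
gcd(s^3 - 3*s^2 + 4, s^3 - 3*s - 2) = s^2 - s - 2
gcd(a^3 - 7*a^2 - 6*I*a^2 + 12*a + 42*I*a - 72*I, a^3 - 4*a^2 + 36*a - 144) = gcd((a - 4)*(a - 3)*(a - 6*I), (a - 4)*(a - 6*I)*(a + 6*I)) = a^2 + a*(-4 - 6*I) + 24*I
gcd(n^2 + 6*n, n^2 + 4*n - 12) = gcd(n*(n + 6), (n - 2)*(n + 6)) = n + 6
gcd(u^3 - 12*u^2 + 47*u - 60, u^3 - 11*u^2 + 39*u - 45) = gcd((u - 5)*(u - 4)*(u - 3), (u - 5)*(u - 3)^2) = u^2 - 8*u + 15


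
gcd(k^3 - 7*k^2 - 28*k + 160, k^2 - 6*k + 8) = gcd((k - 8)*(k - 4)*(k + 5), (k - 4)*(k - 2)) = k - 4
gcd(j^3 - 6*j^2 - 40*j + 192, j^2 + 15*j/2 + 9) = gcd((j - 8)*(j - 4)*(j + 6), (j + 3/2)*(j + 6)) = j + 6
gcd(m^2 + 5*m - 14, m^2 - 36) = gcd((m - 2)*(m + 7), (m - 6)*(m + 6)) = 1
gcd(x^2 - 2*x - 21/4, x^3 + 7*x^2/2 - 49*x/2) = x - 7/2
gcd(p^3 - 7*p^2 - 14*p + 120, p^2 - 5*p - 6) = p - 6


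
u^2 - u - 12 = (u - 4)*(u + 3)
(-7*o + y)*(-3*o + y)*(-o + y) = -21*o^3 + 31*o^2*y - 11*o*y^2 + y^3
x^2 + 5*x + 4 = (x + 1)*(x + 4)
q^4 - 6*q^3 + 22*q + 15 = (q - 5)*(q - 3)*(q + 1)^2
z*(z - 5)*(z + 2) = z^3 - 3*z^2 - 10*z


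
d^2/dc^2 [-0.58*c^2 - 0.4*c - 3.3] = -1.16000000000000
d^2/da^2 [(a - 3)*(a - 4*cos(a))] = 2*(2*a - 6)*cos(a) + 8*sin(a) + 2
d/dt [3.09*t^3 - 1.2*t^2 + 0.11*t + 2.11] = 9.27*t^2 - 2.4*t + 0.11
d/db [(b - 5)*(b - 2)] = 2*b - 7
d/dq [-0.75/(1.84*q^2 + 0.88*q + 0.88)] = (2.76*q + 0.66)/(1.84*q^2 + 0.88*q + 0.88)^2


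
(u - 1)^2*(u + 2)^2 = u^4 + 2*u^3 - 3*u^2 - 4*u + 4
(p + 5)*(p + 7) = p^2 + 12*p + 35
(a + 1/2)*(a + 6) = a^2 + 13*a/2 + 3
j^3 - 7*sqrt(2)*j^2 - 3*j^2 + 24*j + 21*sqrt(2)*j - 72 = (j - 3)*(j - 4*sqrt(2))*(j - 3*sqrt(2))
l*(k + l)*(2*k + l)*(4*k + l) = 8*k^3*l + 14*k^2*l^2 + 7*k*l^3 + l^4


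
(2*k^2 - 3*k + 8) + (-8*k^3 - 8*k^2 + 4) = -8*k^3 - 6*k^2 - 3*k + 12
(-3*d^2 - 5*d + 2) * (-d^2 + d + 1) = 3*d^4 + 2*d^3 - 10*d^2 - 3*d + 2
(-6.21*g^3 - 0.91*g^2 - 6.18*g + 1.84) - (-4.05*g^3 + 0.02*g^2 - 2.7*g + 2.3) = -2.16*g^3 - 0.93*g^2 - 3.48*g - 0.46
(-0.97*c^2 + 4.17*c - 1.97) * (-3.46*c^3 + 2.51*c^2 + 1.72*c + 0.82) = 3.3562*c^5 - 16.8629*c^4 + 15.6145*c^3 + 1.4323*c^2 + 0.0309999999999997*c - 1.6154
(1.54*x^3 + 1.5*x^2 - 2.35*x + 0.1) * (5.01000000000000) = 7.7154*x^3 + 7.515*x^2 - 11.7735*x + 0.501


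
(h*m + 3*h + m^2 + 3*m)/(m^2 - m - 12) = (h + m)/(m - 4)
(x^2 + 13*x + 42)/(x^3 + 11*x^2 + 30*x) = (x + 7)/(x*(x + 5))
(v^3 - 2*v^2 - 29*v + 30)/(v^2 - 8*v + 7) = (v^2 - v - 30)/(v - 7)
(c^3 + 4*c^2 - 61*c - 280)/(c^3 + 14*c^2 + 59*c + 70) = (c - 8)/(c + 2)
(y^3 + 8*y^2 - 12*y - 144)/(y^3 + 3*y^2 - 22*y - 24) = (y + 6)/(y + 1)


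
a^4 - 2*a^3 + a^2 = a^2*(-I*a + I)*(I*a - I)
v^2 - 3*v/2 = v*(v - 3/2)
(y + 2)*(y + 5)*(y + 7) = y^3 + 14*y^2 + 59*y + 70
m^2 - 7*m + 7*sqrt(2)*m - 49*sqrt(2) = (m - 7)*(m + 7*sqrt(2))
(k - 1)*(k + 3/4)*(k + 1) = k^3 + 3*k^2/4 - k - 3/4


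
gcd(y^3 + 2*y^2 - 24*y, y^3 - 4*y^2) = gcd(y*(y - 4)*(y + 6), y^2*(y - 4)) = y^2 - 4*y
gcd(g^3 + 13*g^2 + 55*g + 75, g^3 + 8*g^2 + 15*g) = g^2 + 8*g + 15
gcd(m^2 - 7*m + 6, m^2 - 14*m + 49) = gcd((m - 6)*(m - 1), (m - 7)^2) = 1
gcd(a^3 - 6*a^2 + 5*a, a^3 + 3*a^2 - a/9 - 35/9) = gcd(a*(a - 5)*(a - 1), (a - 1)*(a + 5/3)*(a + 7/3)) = a - 1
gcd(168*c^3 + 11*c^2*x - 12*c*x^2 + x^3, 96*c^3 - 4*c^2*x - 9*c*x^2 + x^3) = -24*c^2 - 5*c*x + x^2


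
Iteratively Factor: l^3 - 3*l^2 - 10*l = (l + 2)*(l^2 - 5*l) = l*(l + 2)*(l - 5)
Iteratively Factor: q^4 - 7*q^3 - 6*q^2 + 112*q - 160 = (q - 2)*(q^3 - 5*q^2 - 16*q + 80) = (q - 4)*(q - 2)*(q^2 - q - 20) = (q - 5)*(q - 4)*(q - 2)*(q + 4)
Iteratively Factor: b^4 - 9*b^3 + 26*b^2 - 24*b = (b)*(b^3 - 9*b^2 + 26*b - 24) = b*(b - 4)*(b^2 - 5*b + 6) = b*(b - 4)*(b - 3)*(b - 2)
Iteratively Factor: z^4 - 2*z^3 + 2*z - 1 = (z - 1)*(z^3 - z^2 - z + 1) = (z - 1)*(z + 1)*(z^2 - 2*z + 1) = (z - 1)^2*(z + 1)*(z - 1)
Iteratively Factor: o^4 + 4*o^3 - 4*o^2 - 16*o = (o - 2)*(o^3 + 6*o^2 + 8*o) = o*(o - 2)*(o^2 + 6*o + 8) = o*(o - 2)*(o + 2)*(o + 4)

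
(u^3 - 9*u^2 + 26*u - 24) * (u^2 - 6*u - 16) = u^5 - 15*u^4 + 64*u^3 - 36*u^2 - 272*u + 384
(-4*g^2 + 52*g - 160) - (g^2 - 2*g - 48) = -5*g^2 + 54*g - 112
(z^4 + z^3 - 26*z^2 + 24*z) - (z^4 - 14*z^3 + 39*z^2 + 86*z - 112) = 15*z^3 - 65*z^2 - 62*z + 112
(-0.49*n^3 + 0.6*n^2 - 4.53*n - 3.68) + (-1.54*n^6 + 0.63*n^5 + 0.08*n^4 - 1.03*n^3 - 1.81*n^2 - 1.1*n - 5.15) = -1.54*n^6 + 0.63*n^5 + 0.08*n^4 - 1.52*n^3 - 1.21*n^2 - 5.63*n - 8.83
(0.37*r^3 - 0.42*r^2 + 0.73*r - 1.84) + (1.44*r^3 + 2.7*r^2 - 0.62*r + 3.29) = 1.81*r^3 + 2.28*r^2 + 0.11*r + 1.45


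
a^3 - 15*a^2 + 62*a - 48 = (a - 8)*(a - 6)*(a - 1)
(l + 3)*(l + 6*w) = l^2 + 6*l*w + 3*l + 18*w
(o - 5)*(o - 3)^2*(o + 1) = o^4 - 10*o^3 + 28*o^2 - 6*o - 45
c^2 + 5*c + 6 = (c + 2)*(c + 3)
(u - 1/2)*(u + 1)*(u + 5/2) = u^3 + 3*u^2 + 3*u/4 - 5/4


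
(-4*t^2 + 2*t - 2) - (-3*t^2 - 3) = -t^2 + 2*t + 1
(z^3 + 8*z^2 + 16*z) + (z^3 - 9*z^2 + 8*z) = 2*z^3 - z^2 + 24*z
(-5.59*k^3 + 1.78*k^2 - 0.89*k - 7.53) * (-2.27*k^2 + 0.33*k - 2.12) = 12.6893*k^5 - 5.8853*k^4 + 14.4585*k^3 + 13.0258*k^2 - 0.5981*k + 15.9636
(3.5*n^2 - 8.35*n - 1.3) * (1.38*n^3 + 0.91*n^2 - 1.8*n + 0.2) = 4.83*n^5 - 8.338*n^4 - 15.6925*n^3 + 14.547*n^2 + 0.67*n - 0.26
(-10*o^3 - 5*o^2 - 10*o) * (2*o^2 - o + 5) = -20*o^5 - 65*o^3 - 15*o^2 - 50*o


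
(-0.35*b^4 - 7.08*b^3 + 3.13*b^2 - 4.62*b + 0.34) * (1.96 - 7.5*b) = 2.625*b^5 + 52.414*b^4 - 37.3518*b^3 + 40.7848*b^2 - 11.6052*b + 0.6664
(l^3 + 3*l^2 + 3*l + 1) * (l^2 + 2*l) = l^5 + 5*l^4 + 9*l^3 + 7*l^2 + 2*l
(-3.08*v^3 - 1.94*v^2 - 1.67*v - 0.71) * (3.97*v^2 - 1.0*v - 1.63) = -12.2276*v^5 - 4.6218*v^4 + 0.330499999999999*v^3 + 2.0135*v^2 + 3.4321*v + 1.1573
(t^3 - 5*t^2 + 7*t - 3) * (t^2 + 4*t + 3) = t^5 - t^4 - 10*t^3 + 10*t^2 + 9*t - 9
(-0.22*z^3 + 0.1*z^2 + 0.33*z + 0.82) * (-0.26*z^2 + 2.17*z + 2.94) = 0.0572*z^5 - 0.5034*z^4 - 0.5156*z^3 + 0.7969*z^2 + 2.7496*z + 2.4108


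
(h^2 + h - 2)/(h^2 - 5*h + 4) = (h + 2)/(h - 4)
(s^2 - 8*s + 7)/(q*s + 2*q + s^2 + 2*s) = (s^2 - 8*s + 7)/(q*s + 2*q + s^2 + 2*s)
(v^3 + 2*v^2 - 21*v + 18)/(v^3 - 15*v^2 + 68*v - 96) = (v^2 + 5*v - 6)/(v^2 - 12*v + 32)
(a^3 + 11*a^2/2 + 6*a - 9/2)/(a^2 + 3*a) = a + 5/2 - 3/(2*a)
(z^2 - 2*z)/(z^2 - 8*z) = (z - 2)/(z - 8)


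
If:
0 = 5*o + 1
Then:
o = -1/5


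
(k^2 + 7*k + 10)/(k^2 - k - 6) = (k + 5)/(k - 3)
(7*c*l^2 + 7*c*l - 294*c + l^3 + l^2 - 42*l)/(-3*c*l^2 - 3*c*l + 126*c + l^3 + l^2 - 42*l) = (-7*c - l)/(3*c - l)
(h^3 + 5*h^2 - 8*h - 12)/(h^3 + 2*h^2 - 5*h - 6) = (h + 6)/(h + 3)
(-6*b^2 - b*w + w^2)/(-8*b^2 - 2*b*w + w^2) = (-3*b + w)/(-4*b + w)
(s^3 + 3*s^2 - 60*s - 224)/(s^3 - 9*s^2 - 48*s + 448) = (s + 4)/(s - 8)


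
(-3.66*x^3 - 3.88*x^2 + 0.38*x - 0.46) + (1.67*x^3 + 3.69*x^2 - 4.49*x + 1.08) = -1.99*x^3 - 0.19*x^2 - 4.11*x + 0.62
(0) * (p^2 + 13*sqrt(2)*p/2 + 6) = 0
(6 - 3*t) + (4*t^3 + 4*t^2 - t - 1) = 4*t^3 + 4*t^2 - 4*t + 5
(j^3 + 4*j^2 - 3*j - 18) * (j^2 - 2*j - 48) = j^5 + 2*j^4 - 59*j^3 - 204*j^2 + 180*j + 864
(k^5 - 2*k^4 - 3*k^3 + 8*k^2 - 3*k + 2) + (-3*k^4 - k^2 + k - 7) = k^5 - 5*k^4 - 3*k^3 + 7*k^2 - 2*k - 5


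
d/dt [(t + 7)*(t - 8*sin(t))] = t - (t + 7)*(8*cos(t) - 1) - 8*sin(t)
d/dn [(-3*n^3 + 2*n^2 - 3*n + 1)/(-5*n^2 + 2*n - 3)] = (15*n^4 - 12*n^3 + 16*n^2 - 2*n + 7)/(25*n^4 - 20*n^3 + 34*n^2 - 12*n + 9)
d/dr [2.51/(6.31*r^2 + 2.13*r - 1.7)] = (-31.6762*r - 5.3463)/(6.31*r^2 + 2.13*r - 1.7)^2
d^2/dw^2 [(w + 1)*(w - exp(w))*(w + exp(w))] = -4*w*exp(2*w) + 6*w - 8*exp(2*w) + 2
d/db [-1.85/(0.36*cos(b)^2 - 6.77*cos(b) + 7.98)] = (12.5245 - 1.332*cos(b))*sin(b)/(0.36*cos(b)^2 - 6.77*cos(b) + 7.98)^2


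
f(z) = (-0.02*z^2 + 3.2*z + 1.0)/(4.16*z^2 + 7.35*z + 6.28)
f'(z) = (3.2 - 0.04*z)/(4.16*z^2 + 7.35*z + 6.28) + (-8.32*z - 7.35)*(-0.02*z^2 + 3.2*z + 1.0)/(4.16*z^2 + 7.35*z + 6.28)^2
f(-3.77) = -0.30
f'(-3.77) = -0.10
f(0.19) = 0.21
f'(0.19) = 0.17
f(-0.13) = 0.11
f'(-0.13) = 0.47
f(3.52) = 0.14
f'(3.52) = -0.03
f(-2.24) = -0.59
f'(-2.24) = -0.31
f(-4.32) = -0.25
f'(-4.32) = -0.07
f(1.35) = 0.22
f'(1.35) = -0.04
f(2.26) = 0.18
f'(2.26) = -0.04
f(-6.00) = -0.17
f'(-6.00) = -0.03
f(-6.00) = -0.17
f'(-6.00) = -0.03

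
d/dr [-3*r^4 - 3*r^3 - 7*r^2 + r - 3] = -12*r^3 - 9*r^2 - 14*r + 1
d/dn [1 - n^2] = -2*n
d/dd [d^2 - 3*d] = 2*d - 3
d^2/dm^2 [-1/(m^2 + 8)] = 2*(8 - 3*m^2)/(m^2 + 8)^3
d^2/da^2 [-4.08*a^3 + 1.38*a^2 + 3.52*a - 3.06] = 2.76 - 24.48*a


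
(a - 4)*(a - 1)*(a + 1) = a^3 - 4*a^2 - a + 4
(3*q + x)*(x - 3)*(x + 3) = 3*q*x^2 - 27*q + x^3 - 9*x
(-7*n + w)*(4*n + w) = -28*n^2 - 3*n*w + w^2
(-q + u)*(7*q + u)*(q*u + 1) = -7*q^3*u + 6*q^2*u^2 - 7*q^2 + q*u^3 + 6*q*u + u^2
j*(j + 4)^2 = j^3 + 8*j^2 + 16*j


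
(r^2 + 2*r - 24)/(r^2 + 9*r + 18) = (r - 4)/(r + 3)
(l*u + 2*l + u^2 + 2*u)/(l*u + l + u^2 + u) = (u + 2)/(u + 1)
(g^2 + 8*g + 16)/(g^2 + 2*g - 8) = (g + 4)/(g - 2)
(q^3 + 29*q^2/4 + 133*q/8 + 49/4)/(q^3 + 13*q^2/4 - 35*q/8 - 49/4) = (q + 2)/(q - 2)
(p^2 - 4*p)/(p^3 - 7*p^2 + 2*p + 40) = p/(p^2 - 3*p - 10)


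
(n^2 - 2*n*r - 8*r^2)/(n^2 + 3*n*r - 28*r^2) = (n + 2*r)/(n + 7*r)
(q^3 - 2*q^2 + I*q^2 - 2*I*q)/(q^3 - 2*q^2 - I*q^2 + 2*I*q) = (q + I)/(q - I)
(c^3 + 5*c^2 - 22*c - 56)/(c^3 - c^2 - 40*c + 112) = (c + 2)/(c - 4)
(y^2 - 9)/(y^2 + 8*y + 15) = (y - 3)/(y + 5)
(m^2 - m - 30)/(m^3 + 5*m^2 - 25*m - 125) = (m - 6)/(m^2 - 25)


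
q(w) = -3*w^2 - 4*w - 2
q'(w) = -6*w - 4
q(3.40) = -50.28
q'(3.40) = -24.40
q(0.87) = -7.75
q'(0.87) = -9.22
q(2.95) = -39.91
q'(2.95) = -21.70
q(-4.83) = -52.67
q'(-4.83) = 24.98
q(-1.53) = -2.90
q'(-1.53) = 5.18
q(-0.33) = -1.01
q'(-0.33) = -2.02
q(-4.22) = -38.55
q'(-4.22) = 21.32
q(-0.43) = -0.83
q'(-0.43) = -1.42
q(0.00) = -2.00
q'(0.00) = -4.00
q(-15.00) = -617.00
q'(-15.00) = 86.00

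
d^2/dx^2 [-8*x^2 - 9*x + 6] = -16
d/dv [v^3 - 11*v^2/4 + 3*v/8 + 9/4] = 3*v^2 - 11*v/2 + 3/8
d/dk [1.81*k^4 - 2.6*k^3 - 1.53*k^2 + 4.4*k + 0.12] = 7.24*k^3 - 7.8*k^2 - 3.06*k + 4.4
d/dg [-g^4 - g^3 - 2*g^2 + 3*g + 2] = -4*g^3 - 3*g^2 - 4*g + 3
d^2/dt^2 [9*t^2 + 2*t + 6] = 18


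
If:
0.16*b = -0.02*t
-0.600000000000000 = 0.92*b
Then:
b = -0.65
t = 5.22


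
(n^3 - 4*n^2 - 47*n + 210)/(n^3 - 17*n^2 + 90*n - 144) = (n^2 + 2*n - 35)/(n^2 - 11*n + 24)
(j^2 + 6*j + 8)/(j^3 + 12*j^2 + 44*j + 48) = 1/(j + 6)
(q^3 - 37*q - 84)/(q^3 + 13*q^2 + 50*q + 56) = (q^2 - 4*q - 21)/(q^2 + 9*q + 14)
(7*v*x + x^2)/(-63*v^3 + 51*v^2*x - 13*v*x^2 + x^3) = x*(7*v + x)/(-63*v^3 + 51*v^2*x - 13*v*x^2 + x^3)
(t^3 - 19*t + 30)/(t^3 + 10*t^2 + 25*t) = (t^2 - 5*t + 6)/(t*(t + 5))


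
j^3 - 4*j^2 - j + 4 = (j - 4)*(j - 1)*(j + 1)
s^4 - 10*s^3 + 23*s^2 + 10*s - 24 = (s - 6)*(s - 4)*(s - 1)*(s + 1)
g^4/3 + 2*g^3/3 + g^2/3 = g^2*(g/3 + 1/3)*(g + 1)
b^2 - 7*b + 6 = (b - 6)*(b - 1)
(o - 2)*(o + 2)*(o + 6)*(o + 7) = o^4 + 13*o^3 + 38*o^2 - 52*o - 168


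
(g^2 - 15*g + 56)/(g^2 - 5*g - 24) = (g - 7)/(g + 3)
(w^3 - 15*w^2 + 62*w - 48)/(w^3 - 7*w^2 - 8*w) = (w^2 - 7*w + 6)/(w*(w + 1))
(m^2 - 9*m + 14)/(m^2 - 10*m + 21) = (m - 2)/(m - 3)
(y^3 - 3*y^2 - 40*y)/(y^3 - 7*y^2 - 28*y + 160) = y/(y - 4)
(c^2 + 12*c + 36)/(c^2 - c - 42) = (c + 6)/(c - 7)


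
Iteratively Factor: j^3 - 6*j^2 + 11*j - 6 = (j - 1)*(j^2 - 5*j + 6) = (j - 3)*(j - 1)*(j - 2)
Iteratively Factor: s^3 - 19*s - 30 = (s - 5)*(s^2 + 5*s + 6) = (s - 5)*(s + 3)*(s + 2)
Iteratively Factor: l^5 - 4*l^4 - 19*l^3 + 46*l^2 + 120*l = (l - 4)*(l^4 - 19*l^2 - 30*l) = (l - 4)*(l + 2)*(l^3 - 2*l^2 - 15*l) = l*(l - 4)*(l + 2)*(l^2 - 2*l - 15) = l*(l - 5)*(l - 4)*(l + 2)*(l + 3)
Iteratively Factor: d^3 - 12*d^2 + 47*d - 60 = (d - 5)*(d^2 - 7*d + 12) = (d - 5)*(d - 3)*(d - 4)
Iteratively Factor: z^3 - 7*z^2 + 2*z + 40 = (z - 5)*(z^2 - 2*z - 8) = (z - 5)*(z - 4)*(z + 2)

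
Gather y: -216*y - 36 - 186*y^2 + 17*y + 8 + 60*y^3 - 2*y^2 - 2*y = 60*y^3 - 188*y^2 - 201*y - 28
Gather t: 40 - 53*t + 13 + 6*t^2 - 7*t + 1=6*t^2 - 60*t + 54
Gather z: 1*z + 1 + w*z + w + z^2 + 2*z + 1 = w + z^2 + z*(w + 3) + 2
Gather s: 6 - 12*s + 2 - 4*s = 8 - 16*s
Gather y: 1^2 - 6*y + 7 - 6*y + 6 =14 - 12*y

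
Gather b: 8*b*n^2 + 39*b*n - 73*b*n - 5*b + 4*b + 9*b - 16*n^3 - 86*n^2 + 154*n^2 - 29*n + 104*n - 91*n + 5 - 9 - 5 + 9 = b*(8*n^2 - 34*n + 8) - 16*n^3 + 68*n^2 - 16*n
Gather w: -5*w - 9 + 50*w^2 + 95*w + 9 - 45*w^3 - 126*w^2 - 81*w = -45*w^3 - 76*w^2 + 9*w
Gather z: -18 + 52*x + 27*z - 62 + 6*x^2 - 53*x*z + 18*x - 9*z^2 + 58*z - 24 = 6*x^2 + 70*x - 9*z^2 + z*(85 - 53*x) - 104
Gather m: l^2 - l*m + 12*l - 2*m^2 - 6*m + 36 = l^2 + 12*l - 2*m^2 + m*(-l - 6) + 36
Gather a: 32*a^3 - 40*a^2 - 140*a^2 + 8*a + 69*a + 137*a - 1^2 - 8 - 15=32*a^3 - 180*a^2 + 214*a - 24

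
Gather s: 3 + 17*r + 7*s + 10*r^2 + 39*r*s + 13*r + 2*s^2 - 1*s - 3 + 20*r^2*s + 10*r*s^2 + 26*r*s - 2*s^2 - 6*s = 10*r^2 + 10*r*s^2 + 30*r + s*(20*r^2 + 65*r)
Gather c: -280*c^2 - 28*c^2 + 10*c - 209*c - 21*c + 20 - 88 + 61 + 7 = -308*c^2 - 220*c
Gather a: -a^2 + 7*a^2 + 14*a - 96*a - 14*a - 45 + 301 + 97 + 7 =6*a^2 - 96*a + 360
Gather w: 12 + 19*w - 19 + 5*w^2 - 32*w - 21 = 5*w^2 - 13*w - 28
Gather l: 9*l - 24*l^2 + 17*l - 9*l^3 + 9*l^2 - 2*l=-9*l^3 - 15*l^2 + 24*l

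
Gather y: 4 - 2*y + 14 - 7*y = 18 - 9*y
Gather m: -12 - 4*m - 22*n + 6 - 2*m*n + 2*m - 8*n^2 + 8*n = m*(-2*n - 2) - 8*n^2 - 14*n - 6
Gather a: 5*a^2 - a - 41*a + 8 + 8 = 5*a^2 - 42*a + 16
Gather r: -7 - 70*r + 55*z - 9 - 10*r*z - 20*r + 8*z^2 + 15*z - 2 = r*(-10*z - 90) + 8*z^2 + 70*z - 18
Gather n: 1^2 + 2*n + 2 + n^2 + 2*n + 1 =n^2 + 4*n + 4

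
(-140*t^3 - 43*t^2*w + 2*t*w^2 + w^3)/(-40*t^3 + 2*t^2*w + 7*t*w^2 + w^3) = (7*t - w)/(2*t - w)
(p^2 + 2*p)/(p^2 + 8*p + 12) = p/(p + 6)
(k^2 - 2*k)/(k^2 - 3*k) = (k - 2)/(k - 3)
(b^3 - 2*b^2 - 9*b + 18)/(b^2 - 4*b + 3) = (b^2 + b - 6)/(b - 1)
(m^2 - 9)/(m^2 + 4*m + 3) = (m - 3)/(m + 1)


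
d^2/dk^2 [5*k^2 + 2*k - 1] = 10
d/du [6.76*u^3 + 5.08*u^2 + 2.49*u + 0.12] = 20.28*u^2 + 10.16*u + 2.49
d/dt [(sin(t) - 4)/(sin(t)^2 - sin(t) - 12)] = -cos(t)/(sin(t) + 3)^2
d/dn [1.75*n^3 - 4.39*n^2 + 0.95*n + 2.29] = 5.25*n^2 - 8.78*n + 0.95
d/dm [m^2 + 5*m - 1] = 2*m + 5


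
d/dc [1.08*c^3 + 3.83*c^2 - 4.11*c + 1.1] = 3.24*c^2 + 7.66*c - 4.11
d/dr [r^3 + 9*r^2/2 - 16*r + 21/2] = 3*r^2 + 9*r - 16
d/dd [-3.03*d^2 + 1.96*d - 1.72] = 1.96 - 6.06*d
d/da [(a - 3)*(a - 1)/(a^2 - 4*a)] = 6*(2 - a)/(a^2*(a^2 - 8*a + 16))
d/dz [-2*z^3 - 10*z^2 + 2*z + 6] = -6*z^2 - 20*z + 2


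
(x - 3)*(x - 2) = x^2 - 5*x + 6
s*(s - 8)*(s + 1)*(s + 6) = s^4 - s^3 - 50*s^2 - 48*s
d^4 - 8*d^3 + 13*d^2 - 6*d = d*(d - 6)*(d - 1)^2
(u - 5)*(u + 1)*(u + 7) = u^3 + 3*u^2 - 33*u - 35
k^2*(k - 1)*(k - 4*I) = k^4 - k^3 - 4*I*k^3 + 4*I*k^2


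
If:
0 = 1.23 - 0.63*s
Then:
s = 1.95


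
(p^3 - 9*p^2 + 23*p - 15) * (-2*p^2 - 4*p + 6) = -2*p^5 + 14*p^4 - 4*p^3 - 116*p^2 + 198*p - 90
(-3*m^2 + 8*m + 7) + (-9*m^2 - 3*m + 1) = -12*m^2 + 5*m + 8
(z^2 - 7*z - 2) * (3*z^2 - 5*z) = 3*z^4 - 26*z^3 + 29*z^2 + 10*z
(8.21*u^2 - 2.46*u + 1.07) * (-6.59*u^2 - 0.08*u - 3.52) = -54.1039*u^4 + 15.5546*u^3 - 35.7537*u^2 + 8.5736*u - 3.7664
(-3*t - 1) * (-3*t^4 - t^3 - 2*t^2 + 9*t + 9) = 9*t^5 + 6*t^4 + 7*t^3 - 25*t^2 - 36*t - 9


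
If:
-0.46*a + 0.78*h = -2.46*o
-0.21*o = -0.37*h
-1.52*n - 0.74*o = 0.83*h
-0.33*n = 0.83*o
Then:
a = 0.00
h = 0.00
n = 0.00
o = 0.00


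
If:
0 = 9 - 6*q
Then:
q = 3/2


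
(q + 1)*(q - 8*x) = q^2 - 8*q*x + q - 8*x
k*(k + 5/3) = k^2 + 5*k/3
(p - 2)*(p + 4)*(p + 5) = p^3 + 7*p^2 + 2*p - 40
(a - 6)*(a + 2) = a^2 - 4*a - 12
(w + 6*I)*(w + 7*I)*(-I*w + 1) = -I*w^3 + 14*w^2 + 55*I*w - 42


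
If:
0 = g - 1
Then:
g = 1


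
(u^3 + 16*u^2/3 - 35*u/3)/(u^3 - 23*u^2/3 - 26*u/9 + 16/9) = 3*u*(3*u^2 + 16*u - 35)/(9*u^3 - 69*u^2 - 26*u + 16)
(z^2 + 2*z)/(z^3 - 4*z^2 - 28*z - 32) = z/(z^2 - 6*z - 16)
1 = 1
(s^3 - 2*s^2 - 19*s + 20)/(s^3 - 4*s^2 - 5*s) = (s^2 + 3*s - 4)/(s*(s + 1))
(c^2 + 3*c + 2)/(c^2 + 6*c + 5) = (c + 2)/(c + 5)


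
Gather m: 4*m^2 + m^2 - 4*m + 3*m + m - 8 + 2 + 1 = 5*m^2 - 5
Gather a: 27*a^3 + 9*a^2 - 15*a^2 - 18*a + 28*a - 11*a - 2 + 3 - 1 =27*a^3 - 6*a^2 - a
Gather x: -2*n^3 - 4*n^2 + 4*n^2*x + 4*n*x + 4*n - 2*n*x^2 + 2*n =-2*n^3 - 4*n^2 - 2*n*x^2 + 6*n + x*(4*n^2 + 4*n)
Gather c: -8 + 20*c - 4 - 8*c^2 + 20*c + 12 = -8*c^2 + 40*c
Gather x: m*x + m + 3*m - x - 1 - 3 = 4*m + x*(m - 1) - 4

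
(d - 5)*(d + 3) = d^2 - 2*d - 15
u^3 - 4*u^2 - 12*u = u*(u - 6)*(u + 2)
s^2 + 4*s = s*(s + 4)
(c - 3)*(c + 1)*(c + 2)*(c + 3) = c^4 + 3*c^3 - 7*c^2 - 27*c - 18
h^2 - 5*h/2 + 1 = (h - 2)*(h - 1/2)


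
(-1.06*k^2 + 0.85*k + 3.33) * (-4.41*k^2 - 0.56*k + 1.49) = 4.6746*k^4 - 3.1549*k^3 - 16.7407*k^2 - 0.5983*k + 4.9617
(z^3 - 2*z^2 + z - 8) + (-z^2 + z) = z^3 - 3*z^2 + 2*z - 8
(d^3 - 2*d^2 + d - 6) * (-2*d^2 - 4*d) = -2*d^5 + 6*d^3 + 8*d^2 + 24*d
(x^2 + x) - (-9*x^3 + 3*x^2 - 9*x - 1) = 9*x^3 - 2*x^2 + 10*x + 1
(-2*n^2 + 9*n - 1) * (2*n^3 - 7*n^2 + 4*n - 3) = -4*n^5 + 32*n^4 - 73*n^3 + 49*n^2 - 31*n + 3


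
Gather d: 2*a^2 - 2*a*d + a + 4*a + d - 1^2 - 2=2*a^2 + 5*a + d*(1 - 2*a) - 3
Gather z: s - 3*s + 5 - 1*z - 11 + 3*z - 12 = -2*s + 2*z - 18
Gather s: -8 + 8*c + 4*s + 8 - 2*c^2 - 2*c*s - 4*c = -2*c^2 + 4*c + s*(4 - 2*c)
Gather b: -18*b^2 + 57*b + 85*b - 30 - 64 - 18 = -18*b^2 + 142*b - 112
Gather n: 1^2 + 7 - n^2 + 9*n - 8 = -n^2 + 9*n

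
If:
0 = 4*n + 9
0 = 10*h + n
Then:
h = 9/40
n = -9/4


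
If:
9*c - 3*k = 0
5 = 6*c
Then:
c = 5/6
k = 5/2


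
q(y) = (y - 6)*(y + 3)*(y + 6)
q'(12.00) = 468.00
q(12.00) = 1620.00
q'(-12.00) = 324.00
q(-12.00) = -972.00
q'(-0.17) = -36.93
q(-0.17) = -101.80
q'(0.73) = -30.02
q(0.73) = -132.29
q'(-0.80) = -38.88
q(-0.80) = -77.79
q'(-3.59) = -18.88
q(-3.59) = 13.64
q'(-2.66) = -30.73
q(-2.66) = -9.83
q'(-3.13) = -25.39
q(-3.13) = 3.41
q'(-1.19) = -38.89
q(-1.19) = -62.60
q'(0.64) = -30.93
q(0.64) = -129.55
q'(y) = (y - 6)*(y + 3) + (y - 6)*(y + 6) + (y + 3)*(y + 6) = 3*y^2 + 6*y - 36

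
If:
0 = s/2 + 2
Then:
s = -4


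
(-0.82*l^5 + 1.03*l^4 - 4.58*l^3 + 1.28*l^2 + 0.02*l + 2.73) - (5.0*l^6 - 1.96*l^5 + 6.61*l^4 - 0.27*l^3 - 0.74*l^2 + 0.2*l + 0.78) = -5.0*l^6 + 1.14*l^5 - 5.58*l^4 - 4.31*l^3 + 2.02*l^2 - 0.18*l + 1.95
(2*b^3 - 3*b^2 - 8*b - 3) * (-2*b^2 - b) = -4*b^5 + 4*b^4 + 19*b^3 + 14*b^2 + 3*b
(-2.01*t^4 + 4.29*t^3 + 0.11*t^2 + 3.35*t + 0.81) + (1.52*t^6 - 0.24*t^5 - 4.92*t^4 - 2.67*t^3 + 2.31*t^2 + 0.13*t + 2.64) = 1.52*t^6 - 0.24*t^5 - 6.93*t^4 + 1.62*t^3 + 2.42*t^2 + 3.48*t + 3.45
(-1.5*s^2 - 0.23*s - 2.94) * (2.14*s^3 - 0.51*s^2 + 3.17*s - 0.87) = -3.21*s^5 + 0.2728*s^4 - 10.9293*s^3 + 2.0753*s^2 - 9.1197*s + 2.5578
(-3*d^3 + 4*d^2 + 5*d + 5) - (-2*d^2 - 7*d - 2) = -3*d^3 + 6*d^2 + 12*d + 7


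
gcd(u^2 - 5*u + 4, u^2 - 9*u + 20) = u - 4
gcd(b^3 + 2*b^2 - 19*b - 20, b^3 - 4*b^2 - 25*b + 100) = b^2 + b - 20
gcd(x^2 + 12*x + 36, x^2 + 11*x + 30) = x + 6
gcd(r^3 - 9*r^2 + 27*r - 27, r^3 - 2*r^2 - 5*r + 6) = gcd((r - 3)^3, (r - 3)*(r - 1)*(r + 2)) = r - 3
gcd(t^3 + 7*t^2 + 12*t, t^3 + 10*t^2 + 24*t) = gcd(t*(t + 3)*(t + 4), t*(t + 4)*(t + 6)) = t^2 + 4*t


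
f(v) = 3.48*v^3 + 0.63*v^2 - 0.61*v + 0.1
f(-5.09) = -439.39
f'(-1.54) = 22.21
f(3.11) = 108.98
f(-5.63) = -597.51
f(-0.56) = 0.03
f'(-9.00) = 833.69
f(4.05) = 239.14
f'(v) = 10.44*v^2 + 1.26*v - 0.61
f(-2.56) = -52.59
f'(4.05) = 175.74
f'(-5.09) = 263.46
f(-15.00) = -11594.00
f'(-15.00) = 2329.49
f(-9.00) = -2480.30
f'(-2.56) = 64.58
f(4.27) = 279.92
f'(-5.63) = 323.21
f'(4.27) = 195.12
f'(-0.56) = 1.96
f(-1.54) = -10.18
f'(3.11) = 104.29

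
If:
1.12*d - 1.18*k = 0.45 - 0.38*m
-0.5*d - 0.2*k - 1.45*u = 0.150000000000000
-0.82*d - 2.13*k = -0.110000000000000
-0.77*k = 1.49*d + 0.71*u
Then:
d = 0.04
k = 0.04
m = 1.18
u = -0.12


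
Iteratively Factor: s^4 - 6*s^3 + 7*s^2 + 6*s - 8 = (s - 2)*(s^3 - 4*s^2 - s + 4) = (s - 4)*(s - 2)*(s^2 - 1) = (s - 4)*(s - 2)*(s + 1)*(s - 1)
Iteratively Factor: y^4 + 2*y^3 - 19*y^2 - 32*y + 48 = (y + 4)*(y^3 - 2*y^2 - 11*y + 12) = (y - 1)*(y + 4)*(y^2 - y - 12) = (y - 1)*(y + 3)*(y + 4)*(y - 4)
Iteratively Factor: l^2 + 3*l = (l)*(l + 3)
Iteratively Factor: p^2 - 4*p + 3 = (p - 3)*(p - 1)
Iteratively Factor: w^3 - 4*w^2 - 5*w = (w + 1)*(w^2 - 5*w) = w*(w + 1)*(w - 5)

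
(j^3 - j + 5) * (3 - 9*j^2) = -9*j^5 + 12*j^3 - 45*j^2 - 3*j + 15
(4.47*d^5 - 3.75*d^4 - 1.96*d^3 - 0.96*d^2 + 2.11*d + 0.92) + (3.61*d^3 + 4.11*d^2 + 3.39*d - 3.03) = 4.47*d^5 - 3.75*d^4 + 1.65*d^3 + 3.15*d^2 + 5.5*d - 2.11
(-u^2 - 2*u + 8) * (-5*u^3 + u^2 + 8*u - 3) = 5*u^5 + 9*u^4 - 50*u^3 - 5*u^2 + 70*u - 24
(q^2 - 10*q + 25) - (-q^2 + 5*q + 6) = 2*q^2 - 15*q + 19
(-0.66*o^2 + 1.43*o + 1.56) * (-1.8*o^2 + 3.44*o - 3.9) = 1.188*o^4 - 4.8444*o^3 + 4.6852*o^2 - 0.210599999999999*o - 6.084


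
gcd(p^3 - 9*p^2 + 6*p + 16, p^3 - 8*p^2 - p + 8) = p^2 - 7*p - 8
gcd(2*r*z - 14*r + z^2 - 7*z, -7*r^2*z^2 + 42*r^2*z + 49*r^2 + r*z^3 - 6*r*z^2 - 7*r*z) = z - 7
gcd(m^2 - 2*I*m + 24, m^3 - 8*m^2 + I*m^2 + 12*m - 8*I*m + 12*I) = 1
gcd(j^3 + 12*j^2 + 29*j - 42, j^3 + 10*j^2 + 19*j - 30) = j^2 + 5*j - 6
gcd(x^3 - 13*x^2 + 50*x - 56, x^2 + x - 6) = x - 2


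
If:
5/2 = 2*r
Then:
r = 5/4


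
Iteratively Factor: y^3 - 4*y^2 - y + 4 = (y - 1)*(y^2 - 3*y - 4) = (y - 4)*(y - 1)*(y + 1)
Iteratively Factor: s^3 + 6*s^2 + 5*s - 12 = (s + 4)*(s^2 + 2*s - 3) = (s + 3)*(s + 4)*(s - 1)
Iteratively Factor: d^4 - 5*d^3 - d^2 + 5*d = (d - 5)*(d^3 - d) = d*(d - 5)*(d^2 - 1) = d*(d - 5)*(d + 1)*(d - 1)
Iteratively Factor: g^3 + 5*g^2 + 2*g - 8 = (g + 4)*(g^2 + g - 2) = (g + 2)*(g + 4)*(g - 1)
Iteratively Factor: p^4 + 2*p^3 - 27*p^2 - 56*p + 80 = (p + 4)*(p^3 - 2*p^2 - 19*p + 20) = (p - 1)*(p + 4)*(p^2 - p - 20) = (p - 1)*(p + 4)^2*(p - 5)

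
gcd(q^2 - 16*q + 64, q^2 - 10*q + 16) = q - 8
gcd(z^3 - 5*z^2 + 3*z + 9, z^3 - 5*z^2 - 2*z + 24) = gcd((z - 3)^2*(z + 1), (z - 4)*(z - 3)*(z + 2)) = z - 3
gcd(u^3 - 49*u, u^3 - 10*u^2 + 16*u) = u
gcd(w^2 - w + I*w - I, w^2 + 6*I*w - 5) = w + I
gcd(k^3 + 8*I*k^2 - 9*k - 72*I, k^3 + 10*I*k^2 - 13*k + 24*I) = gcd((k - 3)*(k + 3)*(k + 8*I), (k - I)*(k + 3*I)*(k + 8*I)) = k + 8*I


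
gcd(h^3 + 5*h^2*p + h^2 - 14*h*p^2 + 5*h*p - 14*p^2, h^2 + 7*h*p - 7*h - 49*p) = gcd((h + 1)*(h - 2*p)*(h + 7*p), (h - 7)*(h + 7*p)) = h + 7*p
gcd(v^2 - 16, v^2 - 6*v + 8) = v - 4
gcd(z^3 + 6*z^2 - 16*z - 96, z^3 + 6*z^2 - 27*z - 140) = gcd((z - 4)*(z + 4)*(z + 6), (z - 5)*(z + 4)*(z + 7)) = z + 4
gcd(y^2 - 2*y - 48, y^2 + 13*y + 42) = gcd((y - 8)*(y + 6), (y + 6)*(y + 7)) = y + 6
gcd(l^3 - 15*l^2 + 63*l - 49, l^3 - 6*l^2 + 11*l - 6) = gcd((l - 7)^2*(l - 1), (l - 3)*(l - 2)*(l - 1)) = l - 1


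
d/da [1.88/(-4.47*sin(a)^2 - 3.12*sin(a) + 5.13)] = (16.8072*sin(a) + 5.8656)*cos(a)/(4.47*sin(a)^2 + 3.12*sin(a) - 5.13)^2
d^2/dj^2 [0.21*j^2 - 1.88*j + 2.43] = 0.420000000000000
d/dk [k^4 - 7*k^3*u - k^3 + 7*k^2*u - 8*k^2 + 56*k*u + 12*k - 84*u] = 4*k^3 - 21*k^2*u - 3*k^2 + 14*k*u - 16*k + 56*u + 12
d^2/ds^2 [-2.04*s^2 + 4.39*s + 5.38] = -4.08000000000000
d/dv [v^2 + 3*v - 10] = 2*v + 3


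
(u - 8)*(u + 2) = u^2 - 6*u - 16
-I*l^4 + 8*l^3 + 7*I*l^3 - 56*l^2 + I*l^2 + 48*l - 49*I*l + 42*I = (l - 6)*(l + I)*(l + 7*I)*(-I*l + I)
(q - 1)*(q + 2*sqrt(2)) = q^2 - q + 2*sqrt(2)*q - 2*sqrt(2)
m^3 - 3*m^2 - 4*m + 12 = (m - 3)*(m - 2)*(m + 2)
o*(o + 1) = o^2 + o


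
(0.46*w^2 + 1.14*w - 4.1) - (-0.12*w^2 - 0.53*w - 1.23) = 0.58*w^2 + 1.67*w - 2.87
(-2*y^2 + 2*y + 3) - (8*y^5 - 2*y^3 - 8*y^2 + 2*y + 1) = -8*y^5 + 2*y^3 + 6*y^2 + 2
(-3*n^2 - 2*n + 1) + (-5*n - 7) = -3*n^2 - 7*n - 6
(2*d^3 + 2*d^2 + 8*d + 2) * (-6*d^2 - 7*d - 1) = -12*d^5 - 26*d^4 - 64*d^3 - 70*d^2 - 22*d - 2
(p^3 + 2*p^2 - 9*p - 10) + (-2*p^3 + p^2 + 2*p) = -p^3 + 3*p^2 - 7*p - 10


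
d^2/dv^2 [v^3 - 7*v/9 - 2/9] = 6*v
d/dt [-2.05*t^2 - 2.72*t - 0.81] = -4.1*t - 2.72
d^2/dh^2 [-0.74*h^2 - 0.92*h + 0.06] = -1.48000000000000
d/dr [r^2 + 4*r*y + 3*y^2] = 2*r + 4*y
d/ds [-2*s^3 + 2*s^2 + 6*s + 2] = -6*s^2 + 4*s + 6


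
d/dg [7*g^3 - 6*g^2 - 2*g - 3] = 21*g^2 - 12*g - 2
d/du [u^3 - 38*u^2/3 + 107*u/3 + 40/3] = 3*u^2 - 76*u/3 + 107/3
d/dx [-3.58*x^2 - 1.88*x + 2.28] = -7.16*x - 1.88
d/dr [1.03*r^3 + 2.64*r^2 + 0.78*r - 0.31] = 3.09*r^2 + 5.28*r + 0.78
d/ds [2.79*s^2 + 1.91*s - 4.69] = 5.58*s + 1.91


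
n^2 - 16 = (n - 4)*(n + 4)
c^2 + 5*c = c*(c + 5)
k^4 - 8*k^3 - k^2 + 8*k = k*(k - 8)*(k - 1)*(k + 1)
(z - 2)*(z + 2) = z^2 - 4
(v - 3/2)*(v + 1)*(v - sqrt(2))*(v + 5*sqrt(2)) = v^4 - v^3/2 + 4*sqrt(2)*v^3 - 23*v^2/2 - 2*sqrt(2)*v^2 - 6*sqrt(2)*v + 5*v + 15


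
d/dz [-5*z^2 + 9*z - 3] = 9 - 10*z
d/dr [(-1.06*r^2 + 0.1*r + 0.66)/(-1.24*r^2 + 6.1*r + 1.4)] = (-6.342*r^2 - 1.3312*r - 3.886)/(1.5376*r^4 - 15.128*r^3 + 33.738*r^2 + 17.08*r + 1.96)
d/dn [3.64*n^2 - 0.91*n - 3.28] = 7.28*n - 0.91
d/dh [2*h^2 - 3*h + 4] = 4*h - 3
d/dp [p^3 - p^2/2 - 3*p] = 3*p^2 - p - 3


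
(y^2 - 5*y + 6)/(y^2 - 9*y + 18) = (y - 2)/(y - 6)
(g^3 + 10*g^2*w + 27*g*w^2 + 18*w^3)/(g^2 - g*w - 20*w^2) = (-g^3 - 10*g^2*w - 27*g*w^2 - 18*w^3)/(-g^2 + g*w + 20*w^2)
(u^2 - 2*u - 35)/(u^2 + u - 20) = (u - 7)/(u - 4)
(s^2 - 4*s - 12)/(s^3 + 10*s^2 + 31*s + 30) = (s - 6)/(s^2 + 8*s + 15)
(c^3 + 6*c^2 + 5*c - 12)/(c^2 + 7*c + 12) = c - 1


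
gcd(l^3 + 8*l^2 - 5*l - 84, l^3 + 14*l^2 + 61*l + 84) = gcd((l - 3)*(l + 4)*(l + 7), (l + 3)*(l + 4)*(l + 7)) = l^2 + 11*l + 28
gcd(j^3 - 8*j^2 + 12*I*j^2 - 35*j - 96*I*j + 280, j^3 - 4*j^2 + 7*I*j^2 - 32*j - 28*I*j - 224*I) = j^2 + j*(-8 + 7*I) - 56*I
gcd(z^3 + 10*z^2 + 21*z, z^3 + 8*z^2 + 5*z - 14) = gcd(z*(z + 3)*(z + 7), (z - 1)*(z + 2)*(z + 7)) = z + 7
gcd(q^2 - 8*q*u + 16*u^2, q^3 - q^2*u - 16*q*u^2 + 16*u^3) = q - 4*u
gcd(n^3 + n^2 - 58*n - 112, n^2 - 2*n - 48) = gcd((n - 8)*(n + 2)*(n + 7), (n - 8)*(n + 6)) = n - 8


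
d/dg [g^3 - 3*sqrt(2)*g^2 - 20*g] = 3*g^2 - 6*sqrt(2)*g - 20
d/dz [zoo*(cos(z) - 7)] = zoo*sin(z)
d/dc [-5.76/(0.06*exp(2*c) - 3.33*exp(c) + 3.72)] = (0.6912*exp(c) - 19.1808)*exp(c)/(0.06*exp(2*c) - 3.33*exp(c) + 3.72)^2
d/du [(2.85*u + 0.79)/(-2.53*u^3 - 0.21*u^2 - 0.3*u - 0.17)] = (14.421*u^3 + 6.5946*u^2 + 0.3318*u - 0.2475)/(6.4009*u^6 + 1.0626*u^5 + 1.5621*u^4 + 0.9862*u^3 + 0.1614*u^2 + 0.102*u + 0.0289)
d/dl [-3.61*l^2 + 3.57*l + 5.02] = 3.57 - 7.22*l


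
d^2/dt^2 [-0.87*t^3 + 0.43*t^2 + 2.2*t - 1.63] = 0.86 - 5.22*t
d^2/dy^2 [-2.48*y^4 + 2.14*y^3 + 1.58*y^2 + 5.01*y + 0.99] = -29.76*y^2 + 12.84*y + 3.16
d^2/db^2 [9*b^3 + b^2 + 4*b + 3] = 54*b + 2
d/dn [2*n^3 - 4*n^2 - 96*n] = 6*n^2 - 8*n - 96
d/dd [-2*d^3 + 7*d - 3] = 7 - 6*d^2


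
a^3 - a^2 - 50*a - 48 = (a - 8)*(a + 1)*(a + 6)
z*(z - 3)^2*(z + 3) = z^4 - 3*z^3 - 9*z^2 + 27*z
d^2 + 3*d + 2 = (d + 1)*(d + 2)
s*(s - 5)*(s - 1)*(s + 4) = s^4 - 2*s^3 - 19*s^2 + 20*s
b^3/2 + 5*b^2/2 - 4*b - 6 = (b/2 + 1/2)*(b - 2)*(b + 6)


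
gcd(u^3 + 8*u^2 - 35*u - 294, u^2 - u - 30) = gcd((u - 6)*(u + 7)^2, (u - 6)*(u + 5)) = u - 6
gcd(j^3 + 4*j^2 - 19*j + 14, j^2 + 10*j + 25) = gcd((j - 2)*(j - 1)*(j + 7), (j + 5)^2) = 1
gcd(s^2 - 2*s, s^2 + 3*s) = s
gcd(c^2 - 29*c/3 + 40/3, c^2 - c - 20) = 1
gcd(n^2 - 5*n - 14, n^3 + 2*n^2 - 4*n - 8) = n + 2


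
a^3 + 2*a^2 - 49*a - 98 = (a - 7)*(a + 2)*(a + 7)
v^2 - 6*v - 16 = (v - 8)*(v + 2)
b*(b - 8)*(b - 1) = b^3 - 9*b^2 + 8*b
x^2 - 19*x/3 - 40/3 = (x - 8)*(x + 5/3)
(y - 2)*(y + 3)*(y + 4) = y^3 + 5*y^2 - 2*y - 24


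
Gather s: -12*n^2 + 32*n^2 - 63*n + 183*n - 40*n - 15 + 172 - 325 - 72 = 20*n^2 + 80*n - 240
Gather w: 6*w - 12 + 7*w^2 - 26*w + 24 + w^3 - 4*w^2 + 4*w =w^3 + 3*w^2 - 16*w + 12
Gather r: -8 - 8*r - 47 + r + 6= -7*r - 49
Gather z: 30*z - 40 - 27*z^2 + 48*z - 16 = -27*z^2 + 78*z - 56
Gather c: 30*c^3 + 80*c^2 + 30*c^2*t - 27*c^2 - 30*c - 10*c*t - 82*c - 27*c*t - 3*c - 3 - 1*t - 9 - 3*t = 30*c^3 + c^2*(30*t + 53) + c*(-37*t - 115) - 4*t - 12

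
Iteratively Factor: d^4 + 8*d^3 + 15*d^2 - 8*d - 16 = (d + 4)*(d^3 + 4*d^2 - d - 4) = (d + 1)*(d + 4)*(d^2 + 3*d - 4) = (d + 1)*(d + 4)^2*(d - 1)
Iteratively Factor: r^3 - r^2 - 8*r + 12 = (r + 3)*(r^2 - 4*r + 4) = (r - 2)*(r + 3)*(r - 2)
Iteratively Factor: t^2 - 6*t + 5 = (t - 5)*(t - 1)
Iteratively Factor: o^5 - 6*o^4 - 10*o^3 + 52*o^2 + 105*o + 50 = (o + 1)*(o^4 - 7*o^3 - 3*o^2 + 55*o + 50) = (o + 1)^2*(o^3 - 8*o^2 + 5*o + 50) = (o - 5)*(o + 1)^2*(o^2 - 3*o - 10) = (o - 5)*(o + 1)^2*(o + 2)*(o - 5)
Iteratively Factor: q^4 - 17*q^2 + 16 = (q + 1)*(q^3 - q^2 - 16*q + 16) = (q - 4)*(q + 1)*(q^2 + 3*q - 4) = (q - 4)*(q - 1)*(q + 1)*(q + 4)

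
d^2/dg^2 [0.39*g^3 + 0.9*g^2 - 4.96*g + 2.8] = 2.34*g + 1.8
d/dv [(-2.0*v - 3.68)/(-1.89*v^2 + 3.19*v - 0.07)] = (-3.78*v^2 - 13.9104*v + 11.8792)/(3.5721*v^4 - 12.0582*v^3 + 10.4407*v^2 - 0.4466*v + 0.0049)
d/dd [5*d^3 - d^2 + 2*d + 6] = 15*d^2 - 2*d + 2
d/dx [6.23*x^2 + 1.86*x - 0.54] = 12.46*x + 1.86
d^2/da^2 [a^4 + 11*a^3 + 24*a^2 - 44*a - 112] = 12*a^2 + 66*a + 48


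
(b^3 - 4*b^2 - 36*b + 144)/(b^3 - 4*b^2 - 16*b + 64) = (b^2 - 36)/(b^2 - 16)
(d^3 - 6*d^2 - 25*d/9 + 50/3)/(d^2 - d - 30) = (d^2 - 25/9)/(d + 5)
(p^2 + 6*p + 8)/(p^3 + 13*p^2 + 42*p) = (p^2 + 6*p + 8)/(p*(p^2 + 13*p + 42))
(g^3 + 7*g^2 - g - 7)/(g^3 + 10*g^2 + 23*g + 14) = (g - 1)/(g + 2)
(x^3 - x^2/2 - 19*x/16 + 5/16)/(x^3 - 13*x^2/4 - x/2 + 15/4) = (x - 1/4)/(x - 3)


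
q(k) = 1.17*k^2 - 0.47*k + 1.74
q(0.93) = 2.31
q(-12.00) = 175.86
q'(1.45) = 2.92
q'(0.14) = -0.14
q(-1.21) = 4.02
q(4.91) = 27.64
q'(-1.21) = -3.30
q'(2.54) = 5.47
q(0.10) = 1.70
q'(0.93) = 1.71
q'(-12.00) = -28.55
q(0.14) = 1.70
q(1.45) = 3.52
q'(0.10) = -0.24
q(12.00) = 164.58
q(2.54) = 8.09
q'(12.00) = 27.61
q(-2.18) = 8.32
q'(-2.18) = -5.57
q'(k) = 2.34*k - 0.47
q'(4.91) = 11.02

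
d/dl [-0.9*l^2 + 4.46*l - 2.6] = 4.46 - 1.8*l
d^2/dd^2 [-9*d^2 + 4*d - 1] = -18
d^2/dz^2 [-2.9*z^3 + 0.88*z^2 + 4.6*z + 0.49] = 1.76 - 17.4*z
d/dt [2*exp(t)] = 2*exp(t)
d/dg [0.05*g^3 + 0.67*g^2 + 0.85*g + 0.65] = 0.15*g^2 + 1.34*g + 0.85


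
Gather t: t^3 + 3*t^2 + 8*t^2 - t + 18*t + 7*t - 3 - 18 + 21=t^3 + 11*t^2 + 24*t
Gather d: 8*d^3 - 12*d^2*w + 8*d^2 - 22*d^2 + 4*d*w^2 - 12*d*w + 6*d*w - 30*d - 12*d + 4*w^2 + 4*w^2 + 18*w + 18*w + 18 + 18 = 8*d^3 + d^2*(-12*w - 14) + d*(4*w^2 - 6*w - 42) + 8*w^2 + 36*w + 36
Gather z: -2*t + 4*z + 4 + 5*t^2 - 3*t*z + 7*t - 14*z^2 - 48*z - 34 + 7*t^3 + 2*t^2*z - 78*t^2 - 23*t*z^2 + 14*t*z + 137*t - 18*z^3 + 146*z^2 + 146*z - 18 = 7*t^3 - 73*t^2 + 142*t - 18*z^3 + z^2*(132 - 23*t) + z*(2*t^2 + 11*t + 102) - 48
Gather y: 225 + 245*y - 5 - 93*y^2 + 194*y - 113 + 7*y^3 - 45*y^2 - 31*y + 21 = 7*y^3 - 138*y^2 + 408*y + 128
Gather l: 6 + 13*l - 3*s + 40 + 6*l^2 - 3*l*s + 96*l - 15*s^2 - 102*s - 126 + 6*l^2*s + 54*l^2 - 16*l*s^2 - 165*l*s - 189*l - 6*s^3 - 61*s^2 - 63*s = l^2*(6*s + 60) + l*(-16*s^2 - 168*s - 80) - 6*s^3 - 76*s^2 - 168*s - 80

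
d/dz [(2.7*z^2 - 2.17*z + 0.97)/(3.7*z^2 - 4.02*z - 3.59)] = (-2.825*z^2 - 26.564*z + 11.6897)/(13.69*z^4 - 29.748*z^3 - 10.4056*z^2 + 28.8636*z + 12.8881)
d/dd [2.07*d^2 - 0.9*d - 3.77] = 4.14*d - 0.9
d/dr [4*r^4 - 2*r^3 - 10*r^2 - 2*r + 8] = 16*r^3 - 6*r^2 - 20*r - 2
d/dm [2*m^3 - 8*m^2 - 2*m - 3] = 6*m^2 - 16*m - 2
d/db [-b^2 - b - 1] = -2*b - 1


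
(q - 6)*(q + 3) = q^2 - 3*q - 18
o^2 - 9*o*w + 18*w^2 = (o - 6*w)*(o - 3*w)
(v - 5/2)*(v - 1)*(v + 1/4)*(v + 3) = v^4 - v^3/4 - 65*v^2/8 + 11*v/2 + 15/8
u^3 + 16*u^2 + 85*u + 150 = (u + 5)^2*(u + 6)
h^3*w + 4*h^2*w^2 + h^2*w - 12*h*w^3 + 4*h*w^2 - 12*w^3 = (h - 2*w)*(h + 6*w)*(h*w + w)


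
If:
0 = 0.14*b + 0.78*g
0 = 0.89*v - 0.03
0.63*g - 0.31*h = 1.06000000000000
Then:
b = -2.74149659863946*h - 9.37414965986395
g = 0.492063492063492*h + 1.68253968253968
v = 0.03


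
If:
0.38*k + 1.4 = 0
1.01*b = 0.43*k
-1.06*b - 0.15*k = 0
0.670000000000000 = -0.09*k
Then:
No Solution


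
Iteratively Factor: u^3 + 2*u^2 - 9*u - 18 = (u - 3)*(u^2 + 5*u + 6) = (u - 3)*(u + 3)*(u + 2)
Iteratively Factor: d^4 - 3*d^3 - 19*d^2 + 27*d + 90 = (d - 5)*(d^3 + 2*d^2 - 9*d - 18) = (d - 5)*(d + 2)*(d^2 - 9) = (d - 5)*(d + 2)*(d + 3)*(d - 3)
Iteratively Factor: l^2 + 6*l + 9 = (l + 3)*(l + 3)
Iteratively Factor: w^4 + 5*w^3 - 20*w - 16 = (w - 2)*(w^3 + 7*w^2 + 14*w + 8) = (w - 2)*(w + 4)*(w^2 + 3*w + 2) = (w - 2)*(w + 2)*(w + 4)*(w + 1)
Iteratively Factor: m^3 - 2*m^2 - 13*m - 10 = (m + 2)*(m^2 - 4*m - 5) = (m + 1)*(m + 2)*(m - 5)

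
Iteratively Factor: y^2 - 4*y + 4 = (y - 2)*(y - 2)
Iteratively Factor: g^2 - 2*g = (g - 2)*(g)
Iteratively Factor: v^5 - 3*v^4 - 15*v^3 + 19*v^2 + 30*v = (v - 5)*(v^4 + 2*v^3 - 5*v^2 - 6*v) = v*(v - 5)*(v^3 + 2*v^2 - 5*v - 6) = v*(v - 5)*(v + 3)*(v^2 - v - 2) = v*(v - 5)*(v - 2)*(v + 3)*(v + 1)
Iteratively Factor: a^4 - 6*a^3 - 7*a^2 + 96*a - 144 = (a - 3)*(a^3 - 3*a^2 - 16*a + 48) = (a - 4)*(a - 3)*(a^2 + a - 12) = (a - 4)*(a - 3)*(a + 4)*(a - 3)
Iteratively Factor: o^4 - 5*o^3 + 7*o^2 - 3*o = (o)*(o^3 - 5*o^2 + 7*o - 3) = o*(o - 1)*(o^2 - 4*o + 3) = o*(o - 1)^2*(o - 3)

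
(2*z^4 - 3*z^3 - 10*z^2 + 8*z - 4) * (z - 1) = 2*z^5 - 5*z^4 - 7*z^3 + 18*z^2 - 12*z + 4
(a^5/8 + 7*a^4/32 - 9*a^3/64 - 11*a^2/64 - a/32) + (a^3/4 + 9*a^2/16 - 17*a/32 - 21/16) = a^5/8 + 7*a^4/32 + 7*a^3/64 + 25*a^2/64 - 9*a/16 - 21/16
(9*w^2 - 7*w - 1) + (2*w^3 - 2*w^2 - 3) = 2*w^3 + 7*w^2 - 7*w - 4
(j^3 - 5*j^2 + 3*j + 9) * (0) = 0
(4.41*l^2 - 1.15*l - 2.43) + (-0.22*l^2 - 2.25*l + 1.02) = 4.19*l^2 - 3.4*l - 1.41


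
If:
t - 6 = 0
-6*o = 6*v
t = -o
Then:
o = -6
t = 6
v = 6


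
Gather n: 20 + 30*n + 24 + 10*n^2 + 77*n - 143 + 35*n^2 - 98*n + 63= 45*n^2 + 9*n - 36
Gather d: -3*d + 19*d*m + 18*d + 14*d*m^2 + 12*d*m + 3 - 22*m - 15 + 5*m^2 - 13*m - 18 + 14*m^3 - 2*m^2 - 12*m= d*(14*m^2 + 31*m + 15) + 14*m^3 + 3*m^2 - 47*m - 30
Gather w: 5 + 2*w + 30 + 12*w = 14*w + 35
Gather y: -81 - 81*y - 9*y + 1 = -90*y - 80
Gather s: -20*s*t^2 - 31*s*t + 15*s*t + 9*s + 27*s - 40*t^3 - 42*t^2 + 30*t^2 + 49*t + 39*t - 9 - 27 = s*(-20*t^2 - 16*t + 36) - 40*t^3 - 12*t^2 + 88*t - 36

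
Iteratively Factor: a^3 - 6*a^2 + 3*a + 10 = (a - 2)*(a^2 - 4*a - 5) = (a - 2)*(a + 1)*(a - 5)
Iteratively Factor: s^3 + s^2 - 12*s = (s - 3)*(s^2 + 4*s) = s*(s - 3)*(s + 4)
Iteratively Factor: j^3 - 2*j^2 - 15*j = (j - 5)*(j^2 + 3*j) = (j - 5)*(j + 3)*(j)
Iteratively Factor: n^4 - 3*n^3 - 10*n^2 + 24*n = (n + 3)*(n^3 - 6*n^2 + 8*n) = (n - 2)*(n + 3)*(n^2 - 4*n) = n*(n - 2)*(n + 3)*(n - 4)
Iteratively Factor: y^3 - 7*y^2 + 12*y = (y - 3)*(y^2 - 4*y) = y*(y - 3)*(y - 4)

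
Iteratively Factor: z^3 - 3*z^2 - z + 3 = (z - 3)*(z^2 - 1) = (z - 3)*(z + 1)*(z - 1)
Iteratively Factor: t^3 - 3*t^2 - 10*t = (t + 2)*(t^2 - 5*t) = t*(t + 2)*(t - 5)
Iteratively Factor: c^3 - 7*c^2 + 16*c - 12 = (c - 2)*(c^2 - 5*c + 6) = (c - 3)*(c - 2)*(c - 2)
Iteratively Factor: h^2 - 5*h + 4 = (h - 1)*(h - 4)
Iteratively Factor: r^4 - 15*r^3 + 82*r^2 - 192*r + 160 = (r - 2)*(r^3 - 13*r^2 + 56*r - 80) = (r - 4)*(r - 2)*(r^2 - 9*r + 20) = (r - 5)*(r - 4)*(r - 2)*(r - 4)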